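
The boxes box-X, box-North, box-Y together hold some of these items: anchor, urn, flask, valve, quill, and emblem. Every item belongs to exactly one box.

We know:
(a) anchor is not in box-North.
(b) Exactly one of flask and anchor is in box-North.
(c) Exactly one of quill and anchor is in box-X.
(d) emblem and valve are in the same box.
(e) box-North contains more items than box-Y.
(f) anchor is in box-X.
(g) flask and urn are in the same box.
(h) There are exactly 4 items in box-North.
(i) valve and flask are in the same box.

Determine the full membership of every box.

From (a): anchor ∉ box-North.
From (f): anchor ∈ box-X.
(b) (exactly one): flask ∈ box-North.
(c) (exactly one): quill ∉ box-X.
(g): urn matches flask: urn ∉ box-X.
(g): urn matches flask: urn ∈ box-North.
(i): valve matches flask: valve ∉ box-X.
(i): valve matches flask: valve ∈ box-North.
(d): emblem matches valve: emblem ∉ box-X.
(d): emblem matches valve: emblem ∈ box-North.
(h): box-North already has 4, so the rest are out.
Only one box left: quill ∈ box-Y.

box-X = {anchor}; box-North = {emblem, flask, urn, valve}; box-Y = {quill}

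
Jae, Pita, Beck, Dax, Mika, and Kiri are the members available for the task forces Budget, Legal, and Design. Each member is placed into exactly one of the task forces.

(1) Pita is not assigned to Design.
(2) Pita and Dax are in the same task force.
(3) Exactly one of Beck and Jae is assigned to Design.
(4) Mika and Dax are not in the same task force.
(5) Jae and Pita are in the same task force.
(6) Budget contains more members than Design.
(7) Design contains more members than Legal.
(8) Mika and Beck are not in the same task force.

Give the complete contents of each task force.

Budget = {Dax, Jae, Pita}; Legal = {Mika}; Design = {Beck, Kiri}

From (1): Pita ∉ Design.
(2): Dax matches Pita: Dax ∉ Design.
(5): Jae matches Pita: Jae ∉ Design.
(3) (exactly one): Beck ∈ Design.
(8): Mika ∉ Design.
Suppose Jae ∉ Budget: no assignment then satisfies all the clues, so Jae ∈ Budget.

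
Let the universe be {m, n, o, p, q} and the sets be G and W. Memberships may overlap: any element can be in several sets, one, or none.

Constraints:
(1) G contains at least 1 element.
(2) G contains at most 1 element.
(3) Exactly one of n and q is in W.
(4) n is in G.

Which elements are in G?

G = {n}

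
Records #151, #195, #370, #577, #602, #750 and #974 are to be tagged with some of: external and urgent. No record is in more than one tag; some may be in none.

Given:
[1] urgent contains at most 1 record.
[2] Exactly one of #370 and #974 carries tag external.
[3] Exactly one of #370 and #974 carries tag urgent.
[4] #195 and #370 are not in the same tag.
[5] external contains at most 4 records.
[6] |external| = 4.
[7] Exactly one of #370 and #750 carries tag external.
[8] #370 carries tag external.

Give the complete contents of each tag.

external = {#151, #370, #577, #602}; urgent = {#974}

From (8): #370 ∈ external.
(2) (exactly one): #974 ∉ external.
(3) (exactly one): #974 ∈ urgent.
(4): #195 ∉ external.
(7) (exactly one): #750 ∉ external.
(1): urgent already has 1, so the rest are out.
(6): only 4 candidates remain for external, so all are in.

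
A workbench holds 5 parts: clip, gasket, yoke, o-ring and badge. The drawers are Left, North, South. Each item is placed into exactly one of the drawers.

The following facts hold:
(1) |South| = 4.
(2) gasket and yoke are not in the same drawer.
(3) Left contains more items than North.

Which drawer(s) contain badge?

badge: South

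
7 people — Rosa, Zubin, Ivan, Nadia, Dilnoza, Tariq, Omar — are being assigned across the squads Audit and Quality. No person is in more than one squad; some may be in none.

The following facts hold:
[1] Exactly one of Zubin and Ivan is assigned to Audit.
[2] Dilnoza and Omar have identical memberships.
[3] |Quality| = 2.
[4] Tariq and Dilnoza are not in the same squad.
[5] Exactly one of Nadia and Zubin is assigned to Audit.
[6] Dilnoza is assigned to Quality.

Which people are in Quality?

From (6): Dilnoza ∈ Quality.
(2): Omar matches Dilnoza: Omar ∉ Audit.
(2): Omar matches Dilnoza: Omar ∈ Quality.
(3): Quality already has 2, so the rest are out.

Quality = {Dilnoza, Omar}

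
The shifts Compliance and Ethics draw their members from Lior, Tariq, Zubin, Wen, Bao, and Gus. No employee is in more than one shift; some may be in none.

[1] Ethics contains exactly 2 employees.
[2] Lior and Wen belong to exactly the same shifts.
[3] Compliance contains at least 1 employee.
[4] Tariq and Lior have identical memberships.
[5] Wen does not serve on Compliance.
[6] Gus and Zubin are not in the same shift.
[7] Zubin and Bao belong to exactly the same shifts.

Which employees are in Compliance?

Compliance = {Gus}

From (5): Wen ∉ Compliance.
(2): Lior matches Wen: Lior ∉ Compliance.
(4): Tariq matches Lior: Tariq ∉ Compliance.
Suppose Zubin ∈ Compliance: no assignment then satisfies all the clues, so Zubin ∉ Compliance.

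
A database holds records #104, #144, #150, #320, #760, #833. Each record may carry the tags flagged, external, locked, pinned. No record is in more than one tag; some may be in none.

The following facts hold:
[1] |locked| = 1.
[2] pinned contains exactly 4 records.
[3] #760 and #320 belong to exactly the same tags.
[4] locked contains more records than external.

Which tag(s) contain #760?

#760: pinned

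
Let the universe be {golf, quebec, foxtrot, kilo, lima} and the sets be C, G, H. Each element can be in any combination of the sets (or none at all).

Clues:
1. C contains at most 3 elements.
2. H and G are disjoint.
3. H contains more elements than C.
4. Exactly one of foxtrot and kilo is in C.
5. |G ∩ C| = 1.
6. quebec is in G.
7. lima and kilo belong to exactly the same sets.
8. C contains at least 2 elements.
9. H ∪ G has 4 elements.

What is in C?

C = {foxtrot, quebec}

From (6): quebec ∈ G.
(2) (disjoint): quebec ∉ H.
Suppose golf ∈ C: no assignment then satisfies all the clues, so golf ∉ C.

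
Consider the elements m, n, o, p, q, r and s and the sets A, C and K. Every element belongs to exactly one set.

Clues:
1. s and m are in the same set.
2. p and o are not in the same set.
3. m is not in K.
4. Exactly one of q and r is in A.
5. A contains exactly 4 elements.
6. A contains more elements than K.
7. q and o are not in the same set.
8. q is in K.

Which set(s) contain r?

From (3): m ∉ K.
From (8): q ∈ K.
(1): s matches m: s ∉ K.
(4) (exactly one): r ∈ A.
(7): o ∉ K.

r: A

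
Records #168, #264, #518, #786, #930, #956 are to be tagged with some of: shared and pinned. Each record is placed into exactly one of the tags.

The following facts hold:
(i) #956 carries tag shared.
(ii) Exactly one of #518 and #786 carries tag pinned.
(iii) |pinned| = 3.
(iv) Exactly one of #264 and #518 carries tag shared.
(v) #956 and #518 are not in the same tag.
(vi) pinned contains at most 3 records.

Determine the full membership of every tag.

From (i): #956 ∈ shared.
(v): #518 ∉ shared.
Only one tag left: #518 ∈ pinned.
(ii) (exactly one): #786 ∉ pinned.
(iv) (exactly one): #264 ∈ shared.
Only one tag left: #786 ∈ shared.
(iii): only 3 candidates remain for pinned, so all are in.

shared = {#264, #786, #956}; pinned = {#168, #518, #930}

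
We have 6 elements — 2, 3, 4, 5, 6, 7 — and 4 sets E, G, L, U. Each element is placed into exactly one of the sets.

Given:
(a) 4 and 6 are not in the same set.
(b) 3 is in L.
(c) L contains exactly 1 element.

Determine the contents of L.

L = {3}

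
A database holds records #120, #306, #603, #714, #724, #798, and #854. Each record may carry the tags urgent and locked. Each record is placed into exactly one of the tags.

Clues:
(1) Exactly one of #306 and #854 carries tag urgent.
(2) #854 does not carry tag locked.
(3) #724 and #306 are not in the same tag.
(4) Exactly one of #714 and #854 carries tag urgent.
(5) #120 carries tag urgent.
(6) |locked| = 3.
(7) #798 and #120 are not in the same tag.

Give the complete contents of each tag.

urgent = {#120, #603, #724, #854}; locked = {#306, #714, #798}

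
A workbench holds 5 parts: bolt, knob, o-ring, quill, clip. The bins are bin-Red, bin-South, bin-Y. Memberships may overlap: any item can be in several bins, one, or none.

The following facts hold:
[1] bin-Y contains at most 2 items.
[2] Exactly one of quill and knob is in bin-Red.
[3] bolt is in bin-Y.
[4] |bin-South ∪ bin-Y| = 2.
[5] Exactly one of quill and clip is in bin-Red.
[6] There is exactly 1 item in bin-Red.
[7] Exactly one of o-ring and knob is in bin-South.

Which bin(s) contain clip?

clip: none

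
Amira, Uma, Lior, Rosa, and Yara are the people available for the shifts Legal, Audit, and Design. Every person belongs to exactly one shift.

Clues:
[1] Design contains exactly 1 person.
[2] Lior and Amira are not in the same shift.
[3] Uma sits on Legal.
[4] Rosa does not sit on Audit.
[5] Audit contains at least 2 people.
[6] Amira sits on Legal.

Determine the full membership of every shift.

Legal = {Amira, Uma}; Audit = {Lior, Yara}; Design = {Rosa}

From (3): Uma ∈ Legal.
From (4): Rosa ∉ Audit.
From (6): Amira ∈ Legal.
(2): Lior ∉ Legal.
(5): only 2 candidates remain for Audit, so all are in.
(1): only 1 candidates remain for Design, so all are in.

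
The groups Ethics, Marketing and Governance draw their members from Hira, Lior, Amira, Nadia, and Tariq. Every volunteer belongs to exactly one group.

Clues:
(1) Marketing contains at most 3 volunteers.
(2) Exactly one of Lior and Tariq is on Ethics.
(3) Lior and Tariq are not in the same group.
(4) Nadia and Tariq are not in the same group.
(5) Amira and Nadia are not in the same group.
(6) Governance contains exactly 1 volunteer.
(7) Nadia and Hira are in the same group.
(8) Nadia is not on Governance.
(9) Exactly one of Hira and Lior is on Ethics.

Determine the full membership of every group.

Ethics = {Amira, Lior}; Marketing = {Hira, Nadia}; Governance = {Tariq}

From (8): Nadia ∉ Governance.
(7): Hira matches Nadia: Hira ∉ Governance.
Suppose Hira ∈ Ethics: no assignment then satisfies all the clues, so Hira ∉ Ethics.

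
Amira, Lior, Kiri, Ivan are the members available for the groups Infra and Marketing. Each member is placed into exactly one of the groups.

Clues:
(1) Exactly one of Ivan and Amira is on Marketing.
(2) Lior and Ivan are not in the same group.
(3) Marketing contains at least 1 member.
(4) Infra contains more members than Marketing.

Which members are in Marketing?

Marketing = {Ivan}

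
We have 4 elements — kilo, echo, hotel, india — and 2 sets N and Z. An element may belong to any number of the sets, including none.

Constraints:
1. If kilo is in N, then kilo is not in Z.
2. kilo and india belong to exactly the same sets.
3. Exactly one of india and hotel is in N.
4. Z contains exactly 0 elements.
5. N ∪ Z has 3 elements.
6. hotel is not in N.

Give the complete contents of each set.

N = {echo, india, kilo}; Z = {}

From (6): hotel ∉ N.
(3) (exactly one): india ∈ N.
(4): Z already has 0, so the rest are out.
(2): kilo matches india: kilo ∈ N.
Suppose echo ∉ N: no assignment then satisfies all the clues, so echo ∈ N.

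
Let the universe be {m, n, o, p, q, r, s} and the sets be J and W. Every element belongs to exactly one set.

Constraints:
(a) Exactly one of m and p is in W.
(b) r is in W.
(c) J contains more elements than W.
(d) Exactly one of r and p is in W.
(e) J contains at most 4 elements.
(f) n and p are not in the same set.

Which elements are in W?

W = {m, n, r}

From (b): r ∈ W.
(d) (exactly one): p ∉ W.
Only one set left: p ∈ J.
(a) (exactly one): m ∈ W.
(f): n ∉ J.
Only one set left: n ∈ W.
Suppose o ∈ W: no assignment then satisfies all the clues, so o ∉ W.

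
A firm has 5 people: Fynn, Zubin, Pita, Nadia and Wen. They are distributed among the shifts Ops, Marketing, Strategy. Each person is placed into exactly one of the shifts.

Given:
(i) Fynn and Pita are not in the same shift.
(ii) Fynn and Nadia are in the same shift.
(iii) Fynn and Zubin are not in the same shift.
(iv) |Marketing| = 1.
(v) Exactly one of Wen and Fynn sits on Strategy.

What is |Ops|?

2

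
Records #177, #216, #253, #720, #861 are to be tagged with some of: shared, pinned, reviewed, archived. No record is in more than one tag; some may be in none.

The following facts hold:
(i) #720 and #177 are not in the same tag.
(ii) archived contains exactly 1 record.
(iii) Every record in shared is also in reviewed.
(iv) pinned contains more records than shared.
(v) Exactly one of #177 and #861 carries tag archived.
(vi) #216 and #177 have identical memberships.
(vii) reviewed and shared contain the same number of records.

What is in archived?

archived = {#861}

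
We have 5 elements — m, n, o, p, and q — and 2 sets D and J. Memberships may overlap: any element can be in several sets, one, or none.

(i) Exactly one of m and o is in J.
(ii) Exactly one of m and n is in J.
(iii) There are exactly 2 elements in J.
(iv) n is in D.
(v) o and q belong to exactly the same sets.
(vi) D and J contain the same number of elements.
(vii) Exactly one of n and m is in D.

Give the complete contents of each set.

D = {n, p}; J = {m, p}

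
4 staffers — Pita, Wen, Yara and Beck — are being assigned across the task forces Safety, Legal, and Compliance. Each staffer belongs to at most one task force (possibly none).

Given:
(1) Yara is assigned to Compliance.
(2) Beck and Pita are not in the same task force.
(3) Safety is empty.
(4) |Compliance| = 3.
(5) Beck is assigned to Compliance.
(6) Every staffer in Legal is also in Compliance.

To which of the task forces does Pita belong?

Pita: none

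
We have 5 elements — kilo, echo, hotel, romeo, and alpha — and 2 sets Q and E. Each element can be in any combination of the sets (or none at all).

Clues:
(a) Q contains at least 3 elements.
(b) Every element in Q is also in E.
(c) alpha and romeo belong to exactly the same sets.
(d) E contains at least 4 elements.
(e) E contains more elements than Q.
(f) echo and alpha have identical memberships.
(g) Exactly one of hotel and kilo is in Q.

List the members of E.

E = {alpha, echo, hotel, kilo, romeo}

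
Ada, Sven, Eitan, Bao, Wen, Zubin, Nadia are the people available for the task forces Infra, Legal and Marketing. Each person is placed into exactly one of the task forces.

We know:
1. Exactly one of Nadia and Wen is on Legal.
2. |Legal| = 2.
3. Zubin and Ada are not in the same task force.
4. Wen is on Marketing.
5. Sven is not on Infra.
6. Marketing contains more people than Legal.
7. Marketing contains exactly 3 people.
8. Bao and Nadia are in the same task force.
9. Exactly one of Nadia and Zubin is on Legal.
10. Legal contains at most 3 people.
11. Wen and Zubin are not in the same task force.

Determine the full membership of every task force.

Infra = {Eitan, Zubin}; Legal = {Bao, Nadia}; Marketing = {Ada, Sven, Wen}

From (4): Wen ∈ Marketing.
From (5): Sven ∉ Infra.
(1) (exactly one): Nadia ∈ Legal.
(8): Bao matches Nadia: Bao ∉ Infra.
(8): Bao matches Nadia: Bao ∈ Legal.
(9) (exactly one): Zubin ∉ Legal.
(11): Zubin ∉ Marketing.
Only one task force left: Zubin ∈ Infra.
(2): Legal already has 2, so the rest are out.
(3): Ada ∉ Infra.
Only one task force left: Ada ∈ Marketing.
Only one task force left: Eitan ∈ Infra.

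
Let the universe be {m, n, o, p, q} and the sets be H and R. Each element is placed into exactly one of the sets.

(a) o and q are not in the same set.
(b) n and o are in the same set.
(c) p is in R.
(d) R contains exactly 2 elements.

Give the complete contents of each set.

H = {m, n, o}; R = {p, q}

From (c): p ∈ R.
Suppose m ∉ H: no assignment then satisfies all the clues, so m ∈ H.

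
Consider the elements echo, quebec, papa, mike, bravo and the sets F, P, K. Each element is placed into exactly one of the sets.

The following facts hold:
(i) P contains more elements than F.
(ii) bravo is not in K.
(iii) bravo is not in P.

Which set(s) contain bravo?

From (ii): bravo ∉ K.
From (iii): bravo ∉ P.
Only one set left: bravo ∈ F.

bravo: F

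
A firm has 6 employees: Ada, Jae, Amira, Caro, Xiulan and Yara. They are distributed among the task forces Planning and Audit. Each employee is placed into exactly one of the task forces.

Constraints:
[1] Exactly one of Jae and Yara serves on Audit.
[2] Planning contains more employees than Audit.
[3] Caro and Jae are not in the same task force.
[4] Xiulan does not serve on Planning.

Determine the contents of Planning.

From (4): Xiulan ∉ Planning.
Only one task force left: Xiulan ∈ Audit.
Suppose Ada ∉ Planning: no assignment then satisfies all the clues, so Ada ∈ Planning.

Planning = {Ada, Amira, Caro, Yara}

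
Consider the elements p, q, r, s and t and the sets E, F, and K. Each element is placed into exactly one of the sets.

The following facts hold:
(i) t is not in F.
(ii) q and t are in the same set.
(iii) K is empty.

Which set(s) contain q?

From (i): t ∉ F.
(ii): q matches t: q ∉ F.
(iii): K already has 0, so the rest are out.
Only one set left: q ∈ E.
Only one set left: t ∈ E.

q: E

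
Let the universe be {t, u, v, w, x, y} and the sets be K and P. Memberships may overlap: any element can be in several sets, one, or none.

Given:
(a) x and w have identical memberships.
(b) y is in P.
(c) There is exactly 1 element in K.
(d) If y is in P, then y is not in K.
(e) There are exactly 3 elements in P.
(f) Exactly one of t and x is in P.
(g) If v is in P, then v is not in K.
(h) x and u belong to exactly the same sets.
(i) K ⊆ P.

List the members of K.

K = {t}

From (b): y ∈ P.
(d): y ∉ K.
Suppose t ∉ K: no assignment then satisfies all the clues, so t ∈ K.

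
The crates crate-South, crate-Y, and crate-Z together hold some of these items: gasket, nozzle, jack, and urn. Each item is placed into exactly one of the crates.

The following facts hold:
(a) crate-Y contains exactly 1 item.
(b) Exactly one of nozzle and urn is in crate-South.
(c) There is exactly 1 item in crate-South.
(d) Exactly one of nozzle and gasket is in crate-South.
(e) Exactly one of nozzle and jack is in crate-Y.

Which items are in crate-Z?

crate-Z = {gasket, urn}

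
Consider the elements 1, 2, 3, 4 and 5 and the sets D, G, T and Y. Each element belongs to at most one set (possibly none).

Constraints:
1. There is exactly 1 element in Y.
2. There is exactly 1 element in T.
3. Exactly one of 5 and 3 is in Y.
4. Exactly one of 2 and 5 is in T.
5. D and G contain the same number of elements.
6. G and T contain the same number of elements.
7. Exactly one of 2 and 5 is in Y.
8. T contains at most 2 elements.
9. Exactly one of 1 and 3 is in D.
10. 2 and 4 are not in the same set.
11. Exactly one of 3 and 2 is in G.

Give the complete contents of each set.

D = {1}; G = {3}; T = {2}; Y = {5}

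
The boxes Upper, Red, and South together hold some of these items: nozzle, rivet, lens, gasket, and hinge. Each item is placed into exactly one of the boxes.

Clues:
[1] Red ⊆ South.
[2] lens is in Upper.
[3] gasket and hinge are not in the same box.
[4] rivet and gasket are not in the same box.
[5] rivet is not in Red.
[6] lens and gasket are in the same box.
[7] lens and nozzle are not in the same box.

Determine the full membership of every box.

Upper = {gasket, lens}; Red = {}; South = {hinge, nozzle, rivet}

From (2): lens ∈ Upper.
From (5): rivet ∉ Red.
(6): gasket matches lens: gasket ∈ Upper.
(7): nozzle ∉ Upper.
(3): hinge ∉ Upper.
(4): rivet ∉ Upper.
Only one box left: rivet ∈ South.
Suppose nozzle ∈ Red: no assignment then satisfies all the clues, so nozzle ∉ Red.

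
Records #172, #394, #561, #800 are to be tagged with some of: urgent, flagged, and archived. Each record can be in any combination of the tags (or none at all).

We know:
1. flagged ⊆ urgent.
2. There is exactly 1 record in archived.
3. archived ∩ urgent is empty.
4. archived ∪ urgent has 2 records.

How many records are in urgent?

1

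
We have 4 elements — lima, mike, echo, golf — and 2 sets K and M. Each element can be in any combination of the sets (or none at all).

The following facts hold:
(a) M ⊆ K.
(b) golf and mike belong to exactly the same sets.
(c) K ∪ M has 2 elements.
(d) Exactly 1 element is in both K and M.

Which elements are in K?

K = {echo, lima}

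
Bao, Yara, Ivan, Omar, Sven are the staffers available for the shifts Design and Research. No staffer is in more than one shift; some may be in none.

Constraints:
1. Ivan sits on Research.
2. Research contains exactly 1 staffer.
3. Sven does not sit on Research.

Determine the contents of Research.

Research = {Ivan}

From (1): Ivan ∈ Research.
From (3): Sven ∉ Research.
(2): Research already has 1, so the rest are out.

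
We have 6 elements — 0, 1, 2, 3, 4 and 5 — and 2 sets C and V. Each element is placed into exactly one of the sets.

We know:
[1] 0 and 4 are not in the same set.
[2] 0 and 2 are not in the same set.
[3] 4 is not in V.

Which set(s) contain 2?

2: C

From (3): 4 ∉ V.
Only one set left: 4 ∈ C.
(1): 0 ∉ C.
Only one set left: 0 ∈ V.
(2): 2 ∉ V.
Only one set left: 2 ∈ C.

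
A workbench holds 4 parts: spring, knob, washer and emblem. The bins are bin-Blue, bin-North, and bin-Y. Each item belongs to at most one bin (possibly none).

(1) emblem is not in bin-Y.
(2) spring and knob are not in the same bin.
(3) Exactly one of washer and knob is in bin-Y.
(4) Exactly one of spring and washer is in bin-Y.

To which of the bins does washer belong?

washer: bin-Y

From (1): emblem ∉ bin-Y.
Suppose washer ∈ bin-Blue: no assignment then satisfies all the clues, so washer ∉ bin-Blue.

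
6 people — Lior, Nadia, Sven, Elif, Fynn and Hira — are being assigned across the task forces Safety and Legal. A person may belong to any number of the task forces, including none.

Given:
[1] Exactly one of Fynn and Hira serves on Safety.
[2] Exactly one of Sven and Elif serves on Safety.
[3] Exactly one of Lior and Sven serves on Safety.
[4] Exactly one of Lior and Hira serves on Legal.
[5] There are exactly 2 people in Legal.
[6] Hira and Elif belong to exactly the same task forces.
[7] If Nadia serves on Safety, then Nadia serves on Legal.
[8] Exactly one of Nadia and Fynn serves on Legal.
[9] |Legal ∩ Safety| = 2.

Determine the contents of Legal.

Legal = {Lior, Nadia}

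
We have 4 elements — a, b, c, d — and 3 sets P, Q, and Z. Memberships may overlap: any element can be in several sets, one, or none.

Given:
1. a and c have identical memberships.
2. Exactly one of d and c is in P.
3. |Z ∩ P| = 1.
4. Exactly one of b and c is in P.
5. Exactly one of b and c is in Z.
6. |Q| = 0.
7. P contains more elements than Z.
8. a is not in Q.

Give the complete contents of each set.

P = {b, d}; Q = {}; Z = {b}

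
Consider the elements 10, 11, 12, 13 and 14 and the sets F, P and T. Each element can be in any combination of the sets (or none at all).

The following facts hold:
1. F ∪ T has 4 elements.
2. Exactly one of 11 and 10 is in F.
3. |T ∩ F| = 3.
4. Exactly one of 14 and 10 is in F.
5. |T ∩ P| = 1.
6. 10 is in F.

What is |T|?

4

From (6): 10 ∈ F.
(2) (exactly one): 11 ∉ F.
(4) (exactly one): 14 ∉ F.
Suppose 10 ∉ T: no assignment then satisfies all the clues, so 10 ∈ T.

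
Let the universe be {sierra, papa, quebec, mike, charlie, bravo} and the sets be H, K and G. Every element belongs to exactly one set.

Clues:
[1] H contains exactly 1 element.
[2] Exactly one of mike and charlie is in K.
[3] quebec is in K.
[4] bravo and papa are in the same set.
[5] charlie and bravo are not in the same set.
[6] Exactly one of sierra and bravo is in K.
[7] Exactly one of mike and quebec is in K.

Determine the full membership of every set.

H = {mike}; K = {charlie, quebec, sierra}; G = {bravo, papa}

From (3): quebec ∈ K.
(7) (exactly one): mike ∉ K.
(2) (exactly one): charlie ∈ K.
(5): bravo ∉ K.
(6) (exactly one): sierra ∈ K.
(4): papa matches bravo: papa ∉ K.
Suppose papa ∈ H: no assignment then satisfies all the clues, so papa ∉ H.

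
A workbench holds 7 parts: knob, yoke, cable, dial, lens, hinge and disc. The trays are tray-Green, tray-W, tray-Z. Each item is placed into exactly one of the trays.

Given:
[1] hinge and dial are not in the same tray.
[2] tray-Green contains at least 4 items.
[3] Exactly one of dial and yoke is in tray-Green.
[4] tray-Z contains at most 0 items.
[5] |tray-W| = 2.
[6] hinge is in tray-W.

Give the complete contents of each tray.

From (6): hinge ∈ tray-W.
(1): dial ∉ tray-W.
(4): tray-Z already has 0, so the rest are out.
Only one tray left: dial ∈ tray-Green.
(3) (exactly one): yoke ∉ tray-Green.
Only one tray left: yoke ∈ tray-W.
(5): tray-W already has 2, so the rest are out.
Only one tray left: knob ∈ tray-Green.
Only one tray left: cable ∈ tray-Green.
Only one tray left: lens ∈ tray-Green.
Only one tray left: disc ∈ tray-Green.

tray-Green = {cable, dial, disc, knob, lens}; tray-W = {hinge, yoke}; tray-Z = {}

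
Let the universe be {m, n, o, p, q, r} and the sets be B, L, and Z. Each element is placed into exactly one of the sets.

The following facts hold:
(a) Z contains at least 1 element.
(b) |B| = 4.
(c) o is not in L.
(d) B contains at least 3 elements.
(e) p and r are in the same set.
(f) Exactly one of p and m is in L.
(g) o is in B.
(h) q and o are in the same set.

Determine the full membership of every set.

B = {o, p, q, r}; L = {m}; Z = {n}

From (c): o ∉ L.
From (g): o ∈ B.
(h): q matches o: q ∈ B.
Suppose m ∈ B: no assignment then satisfies all the clues, so m ∉ B.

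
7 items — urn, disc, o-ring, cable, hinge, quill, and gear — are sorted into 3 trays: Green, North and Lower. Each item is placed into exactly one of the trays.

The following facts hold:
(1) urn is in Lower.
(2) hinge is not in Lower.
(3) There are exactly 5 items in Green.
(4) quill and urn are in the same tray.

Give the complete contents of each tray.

Green = {cable, disc, gear, hinge, o-ring}; North = {}; Lower = {quill, urn}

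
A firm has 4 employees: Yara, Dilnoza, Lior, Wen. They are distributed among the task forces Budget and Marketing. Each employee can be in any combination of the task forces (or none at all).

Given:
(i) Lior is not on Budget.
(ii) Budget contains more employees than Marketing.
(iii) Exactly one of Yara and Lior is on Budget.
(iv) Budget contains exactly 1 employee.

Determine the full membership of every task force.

Budget = {Yara}; Marketing = {}

From (i): Lior ∉ Budget.
(iii) (exactly one): Yara ∈ Budget.
(iv): Budget already has 1, so the rest are out.
Suppose Yara ∈ Marketing: no assignment then satisfies all the clues, so Yara ∉ Marketing.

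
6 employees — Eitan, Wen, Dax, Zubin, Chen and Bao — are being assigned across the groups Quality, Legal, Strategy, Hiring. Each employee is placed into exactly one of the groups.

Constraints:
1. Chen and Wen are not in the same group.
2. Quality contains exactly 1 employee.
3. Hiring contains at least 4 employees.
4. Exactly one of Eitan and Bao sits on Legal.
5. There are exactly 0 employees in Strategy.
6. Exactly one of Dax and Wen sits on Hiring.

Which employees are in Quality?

Quality = {Wen}

(5): Strategy already has 0, so the rest are out.
Suppose Eitan ∈ Quality: no assignment then satisfies all the clues, so Eitan ∉ Quality.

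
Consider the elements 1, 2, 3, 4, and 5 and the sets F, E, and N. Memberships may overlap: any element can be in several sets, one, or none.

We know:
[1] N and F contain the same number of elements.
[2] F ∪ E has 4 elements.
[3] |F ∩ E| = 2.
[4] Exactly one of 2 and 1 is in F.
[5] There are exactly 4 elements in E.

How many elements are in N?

2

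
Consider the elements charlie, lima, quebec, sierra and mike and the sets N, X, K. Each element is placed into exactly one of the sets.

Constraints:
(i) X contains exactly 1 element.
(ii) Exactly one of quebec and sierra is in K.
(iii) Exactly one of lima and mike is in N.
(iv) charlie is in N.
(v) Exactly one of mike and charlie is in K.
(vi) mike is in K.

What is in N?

N = {charlie, lima}

From (iv): charlie ∈ N.
From (vi): mike ∈ K.
(iii) (exactly one): lima ∈ N.
Suppose quebec ∈ N: no assignment then satisfies all the clues, so quebec ∉ N.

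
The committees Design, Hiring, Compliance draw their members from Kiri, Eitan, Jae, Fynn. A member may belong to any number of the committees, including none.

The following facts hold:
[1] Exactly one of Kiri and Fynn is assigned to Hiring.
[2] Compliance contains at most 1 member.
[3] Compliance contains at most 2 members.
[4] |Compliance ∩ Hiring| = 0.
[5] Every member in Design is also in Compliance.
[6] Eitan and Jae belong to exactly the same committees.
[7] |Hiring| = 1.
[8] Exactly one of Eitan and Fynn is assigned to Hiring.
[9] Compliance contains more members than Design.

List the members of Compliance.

Compliance = {Kiri}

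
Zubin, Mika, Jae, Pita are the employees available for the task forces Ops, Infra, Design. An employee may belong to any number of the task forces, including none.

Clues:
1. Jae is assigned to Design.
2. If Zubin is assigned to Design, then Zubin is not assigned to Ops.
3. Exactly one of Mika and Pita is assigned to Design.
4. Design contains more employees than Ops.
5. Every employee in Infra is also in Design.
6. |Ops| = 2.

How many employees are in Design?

3

From (1): Jae ∈ Design.
Suppose Zubin ∈ Ops: no assignment then satisfies all the clues, so Zubin ∉ Ops.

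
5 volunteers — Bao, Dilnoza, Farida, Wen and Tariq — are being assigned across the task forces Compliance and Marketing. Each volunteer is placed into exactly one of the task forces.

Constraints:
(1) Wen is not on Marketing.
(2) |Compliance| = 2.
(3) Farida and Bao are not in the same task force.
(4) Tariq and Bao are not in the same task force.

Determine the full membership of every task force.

Compliance = {Bao, Wen}; Marketing = {Dilnoza, Farida, Tariq}

From (1): Wen ∉ Marketing.
Only one task force left: Wen ∈ Compliance.
Suppose Bao ∉ Compliance: no assignment then satisfies all the clues, so Bao ∈ Compliance.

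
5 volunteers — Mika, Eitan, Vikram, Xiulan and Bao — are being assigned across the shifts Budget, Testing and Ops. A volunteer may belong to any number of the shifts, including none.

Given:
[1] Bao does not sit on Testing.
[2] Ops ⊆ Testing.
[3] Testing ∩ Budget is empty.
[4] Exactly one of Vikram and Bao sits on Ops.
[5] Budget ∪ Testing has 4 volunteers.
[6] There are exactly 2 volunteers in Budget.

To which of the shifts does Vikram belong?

Vikram: Ops, Testing

From (1): Bao ∉ Testing.
(2) contrapositive: Bao ∉ Ops.
(4) (exactly one): Vikram ∈ Ops.
(2) with Vikram ∈ Ops: Vikram ∈ Testing.
(3) (disjoint): Vikram ∉ Budget.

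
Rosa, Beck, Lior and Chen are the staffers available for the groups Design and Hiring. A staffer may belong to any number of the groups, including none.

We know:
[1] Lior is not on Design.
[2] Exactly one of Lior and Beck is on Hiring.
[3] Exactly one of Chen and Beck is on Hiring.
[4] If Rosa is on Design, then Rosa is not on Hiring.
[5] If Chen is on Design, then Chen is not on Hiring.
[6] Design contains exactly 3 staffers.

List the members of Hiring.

From (1): Lior ∉ Design.
(6): only 3 candidates remain for Design, so all are in.
(4): Rosa ∉ Hiring.
(5): Chen ∉ Hiring.
(3) (exactly one): Beck ∈ Hiring.
(2) (exactly one): Lior ∉ Hiring.

Hiring = {Beck}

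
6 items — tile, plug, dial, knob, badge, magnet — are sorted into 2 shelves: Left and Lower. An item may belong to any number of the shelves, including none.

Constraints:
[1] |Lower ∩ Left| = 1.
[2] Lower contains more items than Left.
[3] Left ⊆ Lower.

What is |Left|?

1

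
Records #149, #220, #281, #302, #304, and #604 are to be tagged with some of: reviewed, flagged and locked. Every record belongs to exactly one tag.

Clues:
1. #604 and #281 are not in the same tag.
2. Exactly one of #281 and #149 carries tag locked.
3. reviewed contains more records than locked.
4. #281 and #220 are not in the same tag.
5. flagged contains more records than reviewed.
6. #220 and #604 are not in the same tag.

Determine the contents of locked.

locked = {#281}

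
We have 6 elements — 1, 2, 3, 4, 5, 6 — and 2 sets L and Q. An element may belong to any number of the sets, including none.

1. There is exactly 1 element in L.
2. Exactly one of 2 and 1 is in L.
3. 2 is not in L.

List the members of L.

L = {1}

From (3): 2 ∉ L.
(2) (exactly one): 1 ∈ L.
(1): L already has 1, so the rest are out.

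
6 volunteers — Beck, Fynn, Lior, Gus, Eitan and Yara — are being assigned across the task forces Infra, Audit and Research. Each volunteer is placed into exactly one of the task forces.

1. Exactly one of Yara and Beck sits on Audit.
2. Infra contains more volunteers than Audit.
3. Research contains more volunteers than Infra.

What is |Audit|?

1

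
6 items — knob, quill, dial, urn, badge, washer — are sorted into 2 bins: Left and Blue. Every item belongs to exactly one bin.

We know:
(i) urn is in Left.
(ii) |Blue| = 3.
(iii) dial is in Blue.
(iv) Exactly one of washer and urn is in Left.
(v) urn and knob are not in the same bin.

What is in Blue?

Blue = {dial, knob, washer}

From (i): urn ∈ Left.
From (iii): dial ∈ Blue.
(iv) (exactly one): washer ∉ Left.
(v): knob ∉ Left.
Only one bin left: knob ∈ Blue.
Only one bin left: washer ∈ Blue.
(ii): Blue already has 3, so the rest are out.
Only one bin left: quill ∈ Left.
Only one bin left: badge ∈ Left.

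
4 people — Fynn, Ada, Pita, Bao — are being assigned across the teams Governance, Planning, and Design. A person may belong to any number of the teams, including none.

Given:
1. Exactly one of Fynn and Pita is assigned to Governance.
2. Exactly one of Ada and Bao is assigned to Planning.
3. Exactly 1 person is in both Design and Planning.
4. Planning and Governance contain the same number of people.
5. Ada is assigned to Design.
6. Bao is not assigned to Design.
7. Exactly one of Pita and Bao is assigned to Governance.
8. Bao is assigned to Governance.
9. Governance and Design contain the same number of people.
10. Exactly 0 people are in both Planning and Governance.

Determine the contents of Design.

Design = {Ada, Fynn}

From (5): Ada ∈ Design.
From (6): Bao ∉ Design.
From (8): Bao ∈ Governance.
(7) (exactly one): Pita ∉ Governance.
(1) (exactly one): Fynn ∈ Governance.
Suppose Fynn ∉ Design: no assignment then satisfies all the clues, so Fynn ∈ Design.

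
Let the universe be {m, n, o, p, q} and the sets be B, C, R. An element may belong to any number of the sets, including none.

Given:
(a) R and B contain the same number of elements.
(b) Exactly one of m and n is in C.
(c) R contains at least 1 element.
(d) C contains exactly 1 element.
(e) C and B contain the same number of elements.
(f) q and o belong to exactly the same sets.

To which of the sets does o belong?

o: none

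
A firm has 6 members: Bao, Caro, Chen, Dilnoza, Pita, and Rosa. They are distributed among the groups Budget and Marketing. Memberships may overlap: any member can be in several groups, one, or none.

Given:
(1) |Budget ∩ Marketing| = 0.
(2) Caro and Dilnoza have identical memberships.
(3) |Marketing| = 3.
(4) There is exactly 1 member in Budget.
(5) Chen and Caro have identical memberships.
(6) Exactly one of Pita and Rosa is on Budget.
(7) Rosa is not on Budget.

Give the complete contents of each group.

Budget = {Pita}; Marketing = {Caro, Chen, Dilnoza}

From (7): Rosa ∉ Budget.
(6) (exactly one): Pita ∈ Budget.
(4): Budget already has 1, so the rest are out.
Suppose Bao ∈ Marketing: no assignment then satisfies all the clues, so Bao ∉ Marketing.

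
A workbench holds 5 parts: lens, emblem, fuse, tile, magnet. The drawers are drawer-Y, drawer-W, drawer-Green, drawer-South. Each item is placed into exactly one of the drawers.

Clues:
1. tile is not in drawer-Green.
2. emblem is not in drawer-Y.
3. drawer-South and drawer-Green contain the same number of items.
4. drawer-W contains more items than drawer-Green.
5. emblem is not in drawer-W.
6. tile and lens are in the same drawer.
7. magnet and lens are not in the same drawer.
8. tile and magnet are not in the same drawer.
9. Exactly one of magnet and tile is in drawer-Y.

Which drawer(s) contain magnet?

From (1): tile ∉ drawer-Green.
From (2): emblem ∉ drawer-Y.
From (5): emblem ∉ drawer-W.
(6): lens matches tile: lens ∉ drawer-Green.
Suppose magnet ∉ drawer-Y: no assignment then satisfies all the clues, so magnet ∈ drawer-Y.

magnet: drawer-Y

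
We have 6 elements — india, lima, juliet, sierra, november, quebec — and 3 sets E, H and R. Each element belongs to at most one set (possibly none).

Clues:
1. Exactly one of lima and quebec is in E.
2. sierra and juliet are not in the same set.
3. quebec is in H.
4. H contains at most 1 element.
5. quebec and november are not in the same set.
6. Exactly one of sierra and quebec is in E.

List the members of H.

H = {quebec}

From (3): quebec ∈ H.
(1) (exactly one): lima ∈ E.
(4): H already has 1, so the rest are out.
(6) (exactly one): sierra ∈ E.
(2): juliet ∉ E.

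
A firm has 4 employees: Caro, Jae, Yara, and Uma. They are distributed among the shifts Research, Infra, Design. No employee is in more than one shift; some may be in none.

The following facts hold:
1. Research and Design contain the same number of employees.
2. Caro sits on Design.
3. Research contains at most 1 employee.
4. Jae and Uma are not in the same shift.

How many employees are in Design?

1

From (2): Caro ∈ Design.
Suppose Jae ∈ Design: no assignment then satisfies all the clues, so Jae ∉ Design.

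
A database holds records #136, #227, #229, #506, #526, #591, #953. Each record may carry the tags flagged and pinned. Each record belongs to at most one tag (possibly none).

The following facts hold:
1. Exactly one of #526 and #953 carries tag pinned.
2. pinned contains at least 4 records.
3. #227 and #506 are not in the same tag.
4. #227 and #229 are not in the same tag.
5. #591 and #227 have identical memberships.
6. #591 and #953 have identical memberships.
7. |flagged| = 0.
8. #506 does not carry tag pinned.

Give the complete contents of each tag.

flagged = {}; pinned = {#136, #227, #591, #953}

From (8): #506 ∉ pinned.
(7): flagged already has 0, so the rest are out.
Suppose #136 ∉ pinned: no assignment then satisfies all the clues, so #136 ∈ pinned.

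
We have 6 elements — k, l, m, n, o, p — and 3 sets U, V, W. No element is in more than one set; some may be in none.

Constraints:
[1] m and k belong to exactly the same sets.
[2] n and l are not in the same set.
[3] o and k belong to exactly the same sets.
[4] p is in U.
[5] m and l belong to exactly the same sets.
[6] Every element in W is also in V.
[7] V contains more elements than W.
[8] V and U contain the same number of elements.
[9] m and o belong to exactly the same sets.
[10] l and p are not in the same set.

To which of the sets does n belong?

n: V

From (4): p ∈ U.
(10): l ∉ U.
(5): m matches l: m ∉ U.
(9): o matches m: o ∉ U.
(1): k matches m: k ∉ U.
Suppose n ∈ U: no assignment then satisfies all the clues, so n ∉ U.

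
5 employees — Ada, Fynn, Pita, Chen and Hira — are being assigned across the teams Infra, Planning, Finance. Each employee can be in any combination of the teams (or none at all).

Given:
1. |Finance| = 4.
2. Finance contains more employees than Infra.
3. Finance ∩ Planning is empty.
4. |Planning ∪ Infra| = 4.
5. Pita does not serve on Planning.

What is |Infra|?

3

From (5): Pita ∉ Planning.
Suppose Pita ∉ Finance: no assignment then satisfies all the clues, so Pita ∈ Finance.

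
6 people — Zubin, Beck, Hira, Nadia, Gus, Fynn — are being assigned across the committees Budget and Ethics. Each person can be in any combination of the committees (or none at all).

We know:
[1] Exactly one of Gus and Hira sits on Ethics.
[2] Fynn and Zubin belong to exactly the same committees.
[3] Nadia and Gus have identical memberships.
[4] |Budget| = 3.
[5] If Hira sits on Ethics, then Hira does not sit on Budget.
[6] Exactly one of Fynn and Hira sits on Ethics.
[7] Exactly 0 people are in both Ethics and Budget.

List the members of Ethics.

Ethics = {Hira}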